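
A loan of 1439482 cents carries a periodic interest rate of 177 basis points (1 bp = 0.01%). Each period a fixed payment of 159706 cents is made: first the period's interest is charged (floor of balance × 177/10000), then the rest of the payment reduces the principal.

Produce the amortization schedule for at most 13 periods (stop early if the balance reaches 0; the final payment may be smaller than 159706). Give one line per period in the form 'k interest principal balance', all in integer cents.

1 25478 134228 1305254
2 23102 136604 1168650
3 20685 139021 1029629
4 18224 141482 888147
5 15720 143986 744161
6 13171 146535 597626
7 10577 149129 448497
8 7938 151768 296729
9 5252 154454 142275
10 2518 142275 0

1. interest=⌊1439482·177/10000⌋=25478; principal=159706-25478=134228; balance=1439482-134228=1305254
2. interest=⌊1305254·177/10000⌋=23102; principal=159706-23102=136604; balance=1305254-136604=1168650
3. interest=⌊1168650·177/10000⌋=20685; principal=159706-20685=139021; balance=1168650-139021=1029629
4. interest=⌊1029629·177/10000⌋=18224; principal=159706-18224=141482; balance=1029629-141482=888147
5. interest=⌊888147·177/10000⌋=15720; principal=159706-15720=143986; balance=888147-143986=744161
6. interest=⌊744161·177/10000⌋=13171; principal=159706-13171=146535; balance=744161-146535=597626
7. interest=⌊597626·177/10000⌋=10577; principal=159706-10577=149129; balance=597626-149129=448497
8. interest=⌊448497·177/10000⌋=7938; principal=159706-7938=151768; balance=448497-151768=296729
9. interest=⌊296729·177/10000⌋=5252; principal=159706-5252=154454; balance=296729-154454=142275
10. interest=⌊142275·177/10000⌋=2518; principal=min(159706-2518,142275)=142275; balance=142275-142275=0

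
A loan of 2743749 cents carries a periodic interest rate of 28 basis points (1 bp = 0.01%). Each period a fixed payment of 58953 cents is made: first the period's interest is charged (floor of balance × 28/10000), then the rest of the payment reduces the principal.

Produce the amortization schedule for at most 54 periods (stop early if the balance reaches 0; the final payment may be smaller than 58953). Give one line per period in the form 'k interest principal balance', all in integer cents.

1. interest=⌊2743749·28/10000⌋=7682; principal=58953-7682=51271; balance=2743749-51271=2692478
2. interest=⌊2692478·28/10000⌋=7538; principal=58953-7538=51415; balance=2692478-51415=2641063
3. interest=⌊2641063·28/10000⌋=7394; principal=58953-7394=51559; balance=2641063-51559=2589504
4. interest=⌊2589504·28/10000⌋=7250; principal=58953-7250=51703; balance=2589504-51703=2537801
5. interest=⌊2537801·28/10000⌋=7105; principal=58953-7105=51848; balance=2537801-51848=2485953
6. interest=⌊2485953·28/10000⌋=6960; principal=58953-6960=51993; balance=2485953-51993=2433960
7. interest=⌊2433960·28/10000⌋=6815; principal=58953-6815=52138; balance=2433960-52138=2381822
8. interest=⌊2381822·28/10000⌋=6669; principal=58953-6669=52284; balance=2381822-52284=2329538
9. interest=⌊2329538·28/10000⌋=6522; principal=58953-6522=52431; balance=2329538-52431=2277107
10. interest=⌊2277107·28/10000⌋=6375; principal=58953-6375=52578; balance=2277107-52578=2224529
11. interest=⌊2224529·28/10000⌋=6228; principal=58953-6228=52725; balance=2224529-52725=2171804
12. interest=⌊2171804·28/10000⌋=6081; principal=58953-6081=52872; balance=2171804-52872=2118932
13. interest=⌊2118932·28/10000⌋=5933; principal=58953-5933=53020; balance=2118932-53020=2065912
14. interest=⌊2065912·28/10000⌋=5784; principal=58953-5784=53169; balance=2065912-53169=2012743
15. interest=⌊2012743·28/10000⌋=5635; principal=58953-5635=53318; balance=2012743-53318=1959425
16. interest=⌊1959425·28/10000⌋=5486; principal=58953-5486=53467; balance=1959425-53467=1905958
17. interest=⌊1905958·28/10000⌋=5336; principal=58953-5336=53617; balance=1905958-53617=1852341
18. interest=⌊1852341·28/10000⌋=5186; principal=58953-5186=53767; balance=1852341-53767=1798574
19. interest=⌊1798574·28/10000⌋=5036; principal=58953-5036=53917; balance=1798574-53917=1744657
20. interest=⌊1744657·28/10000⌋=4885; principal=58953-4885=54068; balance=1744657-54068=1690589
21. interest=⌊1690589·28/10000⌋=4733; principal=58953-4733=54220; balance=1690589-54220=1636369
22. interest=⌊1636369·28/10000⌋=4581; principal=58953-4581=54372; balance=1636369-54372=1581997
23. interest=⌊1581997·28/10000⌋=4429; principal=58953-4429=54524; balance=1581997-54524=1527473
24. interest=⌊1527473·28/10000⌋=4276; principal=58953-4276=54677; balance=1527473-54677=1472796
25. interest=⌊1472796·28/10000⌋=4123; principal=58953-4123=54830; balance=1472796-54830=1417966
26. interest=⌊1417966·28/10000⌋=3970; principal=58953-3970=54983; balance=1417966-54983=1362983
27. interest=⌊1362983·28/10000⌋=3816; principal=58953-3816=55137; balance=1362983-55137=1307846
28. interest=⌊1307846·28/10000⌋=3661; principal=58953-3661=55292; balance=1307846-55292=1252554
29. interest=⌊1252554·28/10000⌋=3507; principal=58953-3507=55446; balance=1252554-55446=1197108
30. interest=⌊1197108·28/10000⌋=3351; principal=58953-3351=55602; balance=1197108-55602=1141506
31. interest=⌊1141506·28/10000⌋=3196; principal=58953-3196=55757; balance=1141506-55757=1085749
32. interest=⌊1085749·28/10000⌋=3040; principal=58953-3040=55913; balance=1085749-55913=1029836
33. interest=⌊1029836·28/10000⌋=2883; principal=58953-2883=56070; balance=1029836-56070=973766
34. interest=⌊973766·28/10000⌋=2726; principal=58953-2726=56227; balance=973766-56227=917539
35. interest=⌊917539·28/10000⌋=2569; principal=58953-2569=56384; balance=917539-56384=861155
36. interest=⌊861155·28/10000⌋=2411; principal=58953-2411=56542; balance=861155-56542=804613
37. interest=⌊804613·28/10000⌋=2252; principal=58953-2252=56701; balance=804613-56701=747912
38. interest=⌊747912·28/10000⌋=2094; principal=58953-2094=56859; balance=747912-56859=691053
39. interest=⌊691053·28/10000⌋=1934; principal=58953-1934=57019; balance=691053-57019=634034
40. interest=⌊634034·28/10000⌋=1775; principal=58953-1775=57178; balance=634034-57178=576856
41. interest=⌊576856·28/10000⌋=1615; principal=58953-1615=57338; balance=576856-57338=519518
42. interest=⌊519518·28/10000⌋=1454; principal=58953-1454=57499; balance=519518-57499=462019
43. interest=⌊462019·28/10000⌋=1293; principal=58953-1293=57660; balance=462019-57660=404359
44. interest=⌊404359·28/10000⌋=1132; principal=58953-1132=57821; balance=404359-57821=346538
45. interest=⌊346538·28/10000⌋=970; principal=58953-970=57983; balance=346538-57983=288555
46. interest=⌊288555·28/10000⌋=807; principal=58953-807=58146; balance=288555-58146=230409
47. interest=⌊230409·28/10000⌋=645; principal=58953-645=58308; balance=230409-58308=172101
48. interest=⌊172101·28/10000⌋=481; principal=58953-481=58472; balance=172101-58472=113629
49. interest=⌊113629·28/10000⌋=318; principal=58953-318=58635; balance=113629-58635=54994
50. interest=⌊54994·28/10000⌋=153; principal=min(58953-153,54994)=54994; balance=54994-54994=0

1 7682 51271 2692478
2 7538 51415 2641063
3 7394 51559 2589504
4 7250 51703 2537801
5 7105 51848 2485953
6 6960 51993 2433960
7 6815 52138 2381822
8 6669 52284 2329538
9 6522 52431 2277107
10 6375 52578 2224529
11 6228 52725 2171804
12 6081 52872 2118932
13 5933 53020 2065912
14 5784 53169 2012743
15 5635 53318 1959425
16 5486 53467 1905958
17 5336 53617 1852341
18 5186 53767 1798574
19 5036 53917 1744657
20 4885 54068 1690589
21 4733 54220 1636369
22 4581 54372 1581997
23 4429 54524 1527473
24 4276 54677 1472796
25 4123 54830 1417966
26 3970 54983 1362983
27 3816 55137 1307846
28 3661 55292 1252554
29 3507 55446 1197108
30 3351 55602 1141506
31 3196 55757 1085749
32 3040 55913 1029836
33 2883 56070 973766
34 2726 56227 917539
35 2569 56384 861155
36 2411 56542 804613
37 2252 56701 747912
38 2094 56859 691053
39 1934 57019 634034
40 1775 57178 576856
41 1615 57338 519518
42 1454 57499 462019
43 1293 57660 404359
44 1132 57821 346538
45 970 57983 288555
46 807 58146 230409
47 645 58308 172101
48 481 58472 113629
49 318 58635 54994
50 153 54994 0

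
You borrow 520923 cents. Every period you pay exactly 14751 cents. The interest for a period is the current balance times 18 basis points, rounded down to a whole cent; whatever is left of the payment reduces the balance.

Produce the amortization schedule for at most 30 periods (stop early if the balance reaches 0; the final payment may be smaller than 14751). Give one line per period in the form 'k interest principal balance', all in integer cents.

1 937 13814 507109
2 912 13839 493270
3 887 13864 479406
4 862 13889 465517
5 837 13914 451603
6 812 13939 437664
7 787 13964 423700
8 762 13989 409711
9 737 14014 395697
10 712 14039 381658
11 686 14065 367593
12 661 14090 353503
13 636 14115 339388
14 610 14141 325247
15 585 14166 311081
16 559 14192 296889
17 534 14217 282672
18 508 14243 268429
19 483 14268 254161
20 457 14294 239867
21 431 14320 225547
22 405 14346 211201
23 380 14371 196830
24 354 14397 182433
25 328 14423 168010
26 302 14449 153561
27 276 14475 139086
28 250 14501 124585
29 224 14527 110058
30 198 14553 95505

1. interest=⌊520923·18/10000⌋=937; principal=14751-937=13814; balance=520923-13814=507109
2. interest=⌊507109·18/10000⌋=912; principal=14751-912=13839; balance=507109-13839=493270
3. interest=⌊493270·18/10000⌋=887; principal=14751-887=13864; balance=493270-13864=479406
4. interest=⌊479406·18/10000⌋=862; principal=14751-862=13889; balance=479406-13889=465517
5. interest=⌊465517·18/10000⌋=837; principal=14751-837=13914; balance=465517-13914=451603
6. interest=⌊451603·18/10000⌋=812; principal=14751-812=13939; balance=451603-13939=437664
7. interest=⌊437664·18/10000⌋=787; principal=14751-787=13964; balance=437664-13964=423700
8. interest=⌊423700·18/10000⌋=762; principal=14751-762=13989; balance=423700-13989=409711
9. interest=⌊409711·18/10000⌋=737; principal=14751-737=14014; balance=409711-14014=395697
10. interest=⌊395697·18/10000⌋=712; principal=14751-712=14039; balance=395697-14039=381658
11. interest=⌊381658·18/10000⌋=686; principal=14751-686=14065; balance=381658-14065=367593
12. interest=⌊367593·18/10000⌋=661; principal=14751-661=14090; balance=367593-14090=353503
13. interest=⌊353503·18/10000⌋=636; principal=14751-636=14115; balance=353503-14115=339388
14. interest=⌊339388·18/10000⌋=610; principal=14751-610=14141; balance=339388-14141=325247
15. interest=⌊325247·18/10000⌋=585; principal=14751-585=14166; balance=325247-14166=311081
16. interest=⌊311081·18/10000⌋=559; principal=14751-559=14192; balance=311081-14192=296889
17. interest=⌊296889·18/10000⌋=534; principal=14751-534=14217; balance=296889-14217=282672
18. interest=⌊282672·18/10000⌋=508; principal=14751-508=14243; balance=282672-14243=268429
19. interest=⌊268429·18/10000⌋=483; principal=14751-483=14268; balance=268429-14268=254161
20. interest=⌊254161·18/10000⌋=457; principal=14751-457=14294; balance=254161-14294=239867
21. interest=⌊239867·18/10000⌋=431; principal=14751-431=14320; balance=239867-14320=225547
22. interest=⌊225547·18/10000⌋=405; principal=14751-405=14346; balance=225547-14346=211201
23. interest=⌊211201·18/10000⌋=380; principal=14751-380=14371; balance=211201-14371=196830
24. interest=⌊196830·18/10000⌋=354; principal=14751-354=14397; balance=196830-14397=182433
25. interest=⌊182433·18/10000⌋=328; principal=14751-328=14423; balance=182433-14423=168010
26. interest=⌊168010·18/10000⌋=302; principal=14751-302=14449; balance=168010-14449=153561
27. interest=⌊153561·18/10000⌋=276; principal=14751-276=14475; balance=153561-14475=139086
28. interest=⌊139086·18/10000⌋=250; principal=14751-250=14501; balance=139086-14501=124585
29. interest=⌊124585·18/10000⌋=224; principal=14751-224=14527; balance=124585-14527=110058
30. interest=⌊110058·18/10000⌋=198; principal=14751-198=14553; balance=110058-14553=95505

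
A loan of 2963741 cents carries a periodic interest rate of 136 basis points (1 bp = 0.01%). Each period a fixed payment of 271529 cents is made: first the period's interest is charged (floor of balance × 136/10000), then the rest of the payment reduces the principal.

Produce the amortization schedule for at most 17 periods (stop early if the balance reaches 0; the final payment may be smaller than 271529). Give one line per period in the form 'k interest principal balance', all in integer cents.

1. interest=⌊2963741·136/10000⌋=40306; principal=271529-40306=231223; balance=2963741-231223=2732518
2. interest=⌊2732518·136/10000⌋=37162; principal=271529-37162=234367; balance=2732518-234367=2498151
3. interest=⌊2498151·136/10000⌋=33974; principal=271529-33974=237555; balance=2498151-237555=2260596
4. interest=⌊2260596·136/10000⌋=30744; principal=271529-30744=240785; balance=2260596-240785=2019811
5. interest=⌊2019811·136/10000⌋=27469; principal=271529-27469=244060; balance=2019811-244060=1775751
6. interest=⌊1775751·136/10000⌋=24150; principal=271529-24150=247379; balance=1775751-247379=1528372
7. interest=⌊1528372·136/10000⌋=20785; principal=271529-20785=250744; balance=1528372-250744=1277628
8. interest=⌊1277628·136/10000⌋=17375; principal=271529-17375=254154; balance=1277628-254154=1023474
9. interest=⌊1023474·136/10000⌋=13919; principal=271529-13919=257610; balance=1023474-257610=765864
10. interest=⌊765864·136/10000⌋=10415; principal=271529-10415=261114; balance=765864-261114=504750
11. interest=⌊504750·136/10000⌋=6864; principal=271529-6864=264665; balance=504750-264665=240085
12. interest=⌊240085·136/10000⌋=3265; principal=min(271529-3265,240085)=240085; balance=240085-240085=0

1 40306 231223 2732518
2 37162 234367 2498151
3 33974 237555 2260596
4 30744 240785 2019811
5 27469 244060 1775751
6 24150 247379 1528372
7 20785 250744 1277628
8 17375 254154 1023474
9 13919 257610 765864
10 10415 261114 504750
11 6864 264665 240085
12 3265 240085 0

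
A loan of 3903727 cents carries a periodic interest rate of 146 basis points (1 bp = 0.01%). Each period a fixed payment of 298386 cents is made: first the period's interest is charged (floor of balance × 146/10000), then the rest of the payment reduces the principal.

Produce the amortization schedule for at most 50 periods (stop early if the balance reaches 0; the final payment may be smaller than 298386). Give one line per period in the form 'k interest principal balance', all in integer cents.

1. interest=⌊3903727·146/10000⌋=56994; principal=298386-56994=241392; balance=3903727-241392=3662335
2. interest=⌊3662335·146/10000⌋=53470; principal=298386-53470=244916; balance=3662335-244916=3417419
3. interest=⌊3417419·146/10000⌋=49894; principal=298386-49894=248492; balance=3417419-248492=3168927
4. interest=⌊3168927·146/10000⌋=46266; principal=298386-46266=252120; balance=3168927-252120=2916807
5. interest=⌊2916807·146/10000⌋=42585; principal=298386-42585=255801; balance=2916807-255801=2661006
6. interest=⌊2661006·146/10000⌋=38850; principal=298386-38850=259536; balance=2661006-259536=2401470
7. interest=⌊2401470·146/10000⌋=35061; principal=298386-35061=263325; balance=2401470-263325=2138145
8. interest=⌊2138145·146/10000⌋=31216; principal=298386-31216=267170; balance=2138145-267170=1870975
9. interest=⌊1870975·146/10000⌋=27316; principal=298386-27316=271070; balance=1870975-271070=1599905
10. interest=⌊1599905·146/10000⌋=23358; principal=298386-23358=275028; balance=1599905-275028=1324877
11. interest=⌊1324877·146/10000⌋=19343; principal=298386-19343=279043; balance=1324877-279043=1045834
12. interest=⌊1045834·146/10000⌋=15269; principal=298386-15269=283117; balance=1045834-283117=762717
13. interest=⌊762717·146/10000⌋=11135; principal=298386-11135=287251; balance=762717-287251=475466
14. interest=⌊475466·146/10000⌋=6941; principal=298386-6941=291445; balance=475466-291445=184021
15. interest=⌊184021·146/10000⌋=2686; principal=min(298386-2686,184021)=184021; balance=184021-184021=0

1 56994 241392 3662335
2 53470 244916 3417419
3 49894 248492 3168927
4 46266 252120 2916807
5 42585 255801 2661006
6 38850 259536 2401470
7 35061 263325 2138145
8 31216 267170 1870975
9 27316 271070 1599905
10 23358 275028 1324877
11 19343 279043 1045834
12 15269 283117 762717
13 11135 287251 475466
14 6941 291445 184021
15 2686 184021 0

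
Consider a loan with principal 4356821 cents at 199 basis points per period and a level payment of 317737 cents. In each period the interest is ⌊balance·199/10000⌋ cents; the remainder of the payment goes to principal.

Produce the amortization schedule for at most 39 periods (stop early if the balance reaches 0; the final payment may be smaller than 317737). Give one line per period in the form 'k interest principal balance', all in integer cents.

1 86700 231037 4125784
2 82103 235634 3890150
3 77413 240324 3649826
4 72631 245106 3404720
5 67753 249984 3154736
6 62779 254958 2899778
7 57705 260032 2639746
8 52530 265207 2374539
9 47253 270484 2104055
10 41870 275867 1828188
11 36380 281357 1546831
12 30781 286956 1259875
13 25071 292666 967209
14 19247 298490 668719
15 13307 304430 364289
16 7249 310488 53801
17 1070 53801 0

1. interest=⌊4356821·199/10000⌋=86700; principal=317737-86700=231037; balance=4356821-231037=4125784
2. interest=⌊4125784·199/10000⌋=82103; principal=317737-82103=235634; balance=4125784-235634=3890150
3. interest=⌊3890150·199/10000⌋=77413; principal=317737-77413=240324; balance=3890150-240324=3649826
4. interest=⌊3649826·199/10000⌋=72631; principal=317737-72631=245106; balance=3649826-245106=3404720
5. interest=⌊3404720·199/10000⌋=67753; principal=317737-67753=249984; balance=3404720-249984=3154736
6. interest=⌊3154736·199/10000⌋=62779; principal=317737-62779=254958; balance=3154736-254958=2899778
7. interest=⌊2899778·199/10000⌋=57705; principal=317737-57705=260032; balance=2899778-260032=2639746
8. interest=⌊2639746·199/10000⌋=52530; principal=317737-52530=265207; balance=2639746-265207=2374539
9. interest=⌊2374539·199/10000⌋=47253; principal=317737-47253=270484; balance=2374539-270484=2104055
10. interest=⌊2104055·199/10000⌋=41870; principal=317737-41870=275867; balance=2104055-275867=1828188
11. interest=⌊1828188·199/10000⌋=36380; principal=317737-36380=281357; balance=1828188-281357=1546831
12. interest=⌊1546831·199/10000⌋=30781; principal=317737-30781=286956; balance=1546831-286956=1259875
13. interest=⌊1259875·199/10000⌋=25071; principal=317737-25071=292666; balance=1259875-292666=967209
14. interest=⌊967209·199/10000⌋=19247; principal=317737-19247=298490; balance=967209-298490=668719
15. interest=⌊668719·199/10000⌋=13307; principal=317737-13307=304430; balance=668719-304430=364289
16. interest=⌊364289·199/10000⌋=7249; principal=317737-7249=310488; balance=364289-310488=53801
17. interest=⌊53801·199/10000⌋=1070; principal=min(317737-1070,53801)=53801; balance=53801-53801=0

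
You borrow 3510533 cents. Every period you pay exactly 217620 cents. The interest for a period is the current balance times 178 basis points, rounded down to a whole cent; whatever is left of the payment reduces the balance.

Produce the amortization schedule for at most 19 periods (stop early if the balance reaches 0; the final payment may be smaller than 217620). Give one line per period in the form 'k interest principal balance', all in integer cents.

1. interest=⌊3510533·178/10000⌋=62487; principal=217620-62487=155133; balance=3510533-155133=3355400
2. interest=⌊3355400·178/10000⌋=59726; principal=217620-59726=157894; balance=3355400-157894=3197506
3. interest=⌊3197506·178/10000⌋=56915; principal=217620-56915=160705; balance=3197506-160705=3036801
4. interest=⌊3036801·178/10000⌋=54055; principal=217620-54055=163565; balance=3036801-163565=2873236
5. interest=⌊2873236·178/10000⌋=51143; principal=217620-51143=166477; balance=2873236-166477=2706759
6. interest=⌊2706759·178/10000⌋=48180; principal=217620-48180=169440; balance=2706759-169440=2537319
7. interest=⌊2537319·178/10000⌋=45164; principal=217620-45164=172456; balance=2537319-172456=2364863
8. interest=⌊2364863·178/10000⌋=42094; principal=217620-42094=175526; balance=2364863-175526=2189337
9. interest=⌊2189337·178/10000⌋=38970; principal=217620-38970=178650; balance=2189337-178650=2010687
10. interest=⌊2010687·178/10000⌋=35790; principal=217620-35790=181830; balance=2010687-181830=1828857
11. interest=⌊1828857·178/10000⌋=32553; principal=217620-32553=185067; balance=1828857-185067=1643790
12. interest=⌊1643790·178/10000⌋=29259; principal=217620-29259=188361; balance=1643790-188361=1455429
13. interest=⌊1455429·178/10000⌋=25906; principal=217620-25906=191714; balance=1455429-191714=1263715
14. interest=⌊1263715·178/10000⌋=22494; principal=217620-22494=195126; balance=1263715-195126=1068589
15. interest=⌊1068589·178/10000⌋=19020; principal=217620-19020=198600; balance=1068589-198600=869989
16. interest=⌊869989·178/10000⌋=15485; principal=217620-15485=202135; balance=869989-202135=667854
17. interest=⌊667854·178/10000⌋=11887; principal=217620-11887=205733; balance=667854-205733=462121
18. interest=⌊462121·178/10000⌋=8225; principal=217620-8225=209395; balance=462121-209395=252726
19. interest=⌊252726·178/10000⌋=4498; principal=217620-4498=213122; balance=252726-213122=39604

1 62487 155133 3355400
2 59726 157894 3197506
3 56915 160705 3036801
4 54055 163565 2873236
5 51143 166477 2706759
6 48180 169440 2537319
7 45164 172456 2364863
8 42094 175526 2189337
9 38970 178650 2010687
10 35790 181830 1828857
11 32553 185067 1643790
12 29259 188361 1455429
13 25906 191714 1263715
14 22494 195126 1068589
15 19020 198600 869989
16 15485 202135 667854
17 11887 205733 462121
18 8225 209395 252726
19 4498 213122 39604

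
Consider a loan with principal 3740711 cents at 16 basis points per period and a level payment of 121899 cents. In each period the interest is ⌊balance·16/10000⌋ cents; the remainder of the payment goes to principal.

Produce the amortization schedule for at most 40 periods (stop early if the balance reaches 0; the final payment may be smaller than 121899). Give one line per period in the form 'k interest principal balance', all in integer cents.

1 5985 115914 3624797
2 5799 116100 3508697
3 5613 116286 3392411
4 5427 116472 3275939
5 5241 116658 3159281
6 5054 116845 3042436
7 4867 117032 2925404
8 4680 117219 2808185
9 4493 117406 2690779
10 4305 117594 2573185
11 4117 117782 2455403
12 3928 117971 2337432
13 3739 118160 2219272
14 3550 118349 2100923
15 3361 118538 1982385
16 3171 118728 1863657
17 2981 118918 1744739
18 2791 119108 1625631
19 2601 119298 1506333
20 2410 119489 1386844
21 2218 119681 1267163
22 2027 119872 1147291
23 1835 120064 1027227
24 1643 120256 906971
25 1451 120448 786523
26 1258 120641 665882
27 1065 120834 545048
28 872 121027 424021
29 678 121221 302800
30 484 121415 181385
31 290 121609 59776
32 95 59776 0

1. interest=⌊3740711·16/10000⌋=5985; principal=121899-5985=115914; balance=3740711-115914=3624797
2. interest=⌊3624797·16/10000⌋=5799; principal=121899-5799=116100; balance=3624797-116100=3508697
3. interest=⌊3508697·16/10000⌋=5613; principal=121899-5613=116286; balance=3508697-116286=3392411
4. interest=⌊3392411·16/10000⌋=5427; principal=121899-5427=116472; balance=3392411-116472=3275939
5. interest=⌊3275939·16/10000⌋=5241; principal=121899-5241=116658; balance=3275939-116658=3159281
6. interest=⌊3159281·16/10000⌋=5054; principal=121899-5054=116845; balance=3159281-116845=3042436
7. interest=⌊3042436·16/10000⌋=4867; principal=121899-4867=117032; balance=3042436-117032=2925404
8. interest=⌊2925404·16/10000⌋=4680; principal=121899-4680=117219; balance=2925404-117219=2808185
9. interest=⌊2808185·16/10000⌋=4493; principal=121899-4493=117406; balance=2808185-117406=2690779
10. interest=⌊2690779·16/10000⌋=4305; principal=121899-4305=117594; balance=2690779-117594=2573185
11. interest=⌊2573185·16/10000⌋=4117; principal=121899-4117=117782; balance=2573185-117782=2455403
12. interest=⌊2455403·16/10000⌋=3928; principal=121899-3928=117971; balance=2455403-117971=2337432
13. interest=⌊2337432·16/10000⌋=3739; principal=121899-3739=118160; balance=2337432-118160=2219272
14. interest=⌊2219272·16/10000⌋=3550; principal=121899-3550=118349; balance=2219272-118349=2100923
15. interest=⌊2100923·16/10000⌋=3361; principal=121899-3361=118538; balance=2100923-118538=1982385
16. interest=⌊1982385·16/10000⌋=3171; principal=121899-3171=118728; balance=1982385-118728=1863657
17. interest=⌊1863657·16/10000⌋=2981; principal=121899-2981=118918; balance=1863657-118918=1744739
18. interest=⌊1744739·16/10000⌋=2791; principal=121899-2791=119108; balance=1744739-119108=1625631
19. interest=⌊1625631·16/10000⌋=2601; principal=121899-2601=119298; balance=1625631-119298=1506333
20. interest=⌊1506333·16/10000⌋=2410; principal=121899-2410=119489; balance=1506333-119489=1386844
21. interest=⌊1386844·16/10000⌋=2218; principal=121899-2218=119681; balance=1386844-119681=1267163
22. interest=⌊1267163·16/10000⌋=2027; principal=121899-2027=119872; balance=1267163-119872=1147291
23. interest=⌊1147291·16/10000⌋=1835; principal=121899-1835=120064; balance=1147291-120064=1027227
24. interest=⌊1027227·16/10000⌋=1643; principal=121899-1643=120256; balance=1027227-120256=906971
25. interest=⌊906971·16/10000⌋=1451; principal=121899-1451=120448; balance=906971-120448=786523
26. interest=⌊786523·16/10000⌋=1258; principal=121899-1258=120641; balance=786523-120641=665882
27. interest=⌊665882·16/10000⌋=1065; principal=121899-1065=120834; balance=665882-120834=545048
28. interest=⌊545048·16/10000⌋=872; principal=121899-872=121027; balance=545048-121027=424021
29. interest=⌊424021·16/10000⌋=678; principal=121899-678=121221; balance=424021-121221=302800
30. interest=⌊302800·16/10000⌋=484; principal=121899-484=121415; balance=302800-121415=181385
31. interest=⌊181385·16/10000⌋=290; principal=121899-290=121609; balance=181385-121609=59776
32. interest=⌊59776·16/10000⌋=95; principal=min(121899-95,59776)=59776; balance=59776-59776=0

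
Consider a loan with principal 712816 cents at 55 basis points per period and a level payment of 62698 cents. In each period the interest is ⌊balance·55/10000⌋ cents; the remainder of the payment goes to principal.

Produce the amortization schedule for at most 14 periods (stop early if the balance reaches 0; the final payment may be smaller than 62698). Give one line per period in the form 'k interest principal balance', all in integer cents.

1. interest=⌊712816·55/10000⌋=3920; principal=62698-3920=58778; balance=712816-58778=654038
2. interest=⌊654038·55/10000⌋=3597; principal=62698-3597=59101; balance=654038-59101=594937
3. interest=⌊594937·55/10000⌋=3272; principal=62698-3272=59426; balance=594937-59426=535511
4. interest=⌊535511·55/10000⌋=2945; principal=62698-2945=59753; balance=535511-59753=475758
5. interest=⌊475758·55/10000⌋=2616; principal=62698-2616=60082; balance=475758-60082=415676
6. interest=⌊415676·55/10000⌋=2286; principal=62698-2286=60412; balance=415676-60412=355264
7. interest=⌊355264·55/10000⌋=1953; principal=62698-1953=60745; balance=355264-60745=294519
8. interest=⌊294519·55/10000⌋=1619; principal=62698-1619=61079; balance=294519-61079=233440
9. interest=⌊233440·55/10000⌋=1283; principal=62698-1283=61415; balance=233440-61415=172025
10. interest=⌊172025·55/10000⌋=946; principal=62698-946=61752; balance=172025-61752=110273
11. interest=⌊110273·55/10000⌋=606; principal=62698-606=62092; balance=110273-62092=48181
12. interest=⌊48181·55/10000⌋=264; principal=min(62698-264,48181)=48181; balance=48181-48181=0

1 3920 58778 654038
2 3597 59101 594937
3 3272 59426 535511
4 2945 59753 475758
5 2616 60082 415676
6 2286 60412 355264
7 1953 60745 294519
8 1619 61079 233440
9 1283 61415 172025
10 946 61752 110273
11 606 62092 48181
12 264 48181 0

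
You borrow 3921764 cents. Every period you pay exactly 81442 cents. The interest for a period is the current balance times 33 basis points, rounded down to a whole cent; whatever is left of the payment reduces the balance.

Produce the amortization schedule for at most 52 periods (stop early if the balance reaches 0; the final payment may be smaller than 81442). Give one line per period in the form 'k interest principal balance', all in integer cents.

1. interest=⌊3921764·33/10000⌋=12941; principal=81442-12941=68501; balance=3921764-68501=3853263
2. interest=⌊3853263·33/10000⌋=12715; principal=81442-12715=68727; balance=3853263-68727=3784536
3. interest=⌊3784536·33/10000⌋=12488; principal=81442-12488=68954; balance=3784536-68954=3715582
4. interest=⌊3715582·33/10000⌋=12261; principal=81442-12261=69181; balance=3715582-69181=3646401
5. interest=⌊3646401·33/10000⌋=12033; principal=81442-12033=69409; balance=3646401-69409=3576992
6. interest=⌊3576992·33/10000⌋=11804; principal=81442-11804=69638; balance=3576992-69638=3507354
7. interest=⌊3507354·33/10000⌋=11574; principal=81442-11574=69868; balance=3507354-69868=3437486
8. interest=⌊3437486·33/10000⌋=11343; principal=81442-11343=70099; balance=3437486-70099=3367387
9. interest=⌊3367387·33/10000⌋=11112; principal=81442-11112=70330; balance=3367387-70330=3297057
10. interest=⌊3297057·33/10000⌋=10880; principal=81442-10880=70562; balance=3297057-70562=3226495
11. interest=⌊3226495·33/10000⌋=10647; principal=81442-10647=70795; balance=3226495-70795=3155700
12. interest=⌊3155700·33/10000⌋=10413; principal=81442-10413=71029; balance=3155700-71029=3084671
13. interest=⌊3084671·33/10000⌋=10179; principal=81442-10179=71263; balance=3084671-71263=3013408
14. interest=⌊3013408·33/10000⌋=9944; principal=81442-9944=71498; balance=3013408-71498=2941910
15. interest=⌊2941910·33/10000⌋=9708; principal=81442-9708=71734; balance=2941910-71734=2870176
16. interest=⌊2870176·33/10000⌋=9471; principal=81442-9471=71971; balance=2870176-71971=2798205
17. interest=⌊2798205·33/10000⌋=9234; principal=81442-9234=72208; balance=2798205-72208=2725997
18. interest=⌊2725997·33/10000⌋=8995; principal=81442-8995=72447; balance=2725997-72447=2653550
19. interest=⌊2653550·33/10000⌋=8756; principal=81442-8756=72686; balance=2653550-72686=2580864
20. interest=⌊2580864·33/10000⌋=8516; principal=81442-8516=72926; balance=2580864-72926=2507938
21. interest=⌊2507938·33/10000⌋=8276; principal=81442-8276=73166; balance=2507938-73166=2434772
22. interest=⌊2434772·33/10000⌋=8034; principal=81442-8034=73408; balance=2434772-73408=2361364
23. interest=⌊2361364·33/10000⌋=7792; principal=81442-7792=73650; balance=2361364-73650=2287714
24. interest=⌊2287714·33/10000⌋=7549; principal=81442-7549=73893; balance=2287714-73893=2213821
25. interest=⌊2213821·33/10000⌋=7305; principal=81442-7305=74137; balance=2213821-74137=2139684
26. interest=⌊2139684·33/10000⌋=7060; principal=81442-7060=74382; balance=2139684-74382=2065302
27. interest=⌊2065302·33/10000⌋=6815; principal=81442-6815=74627; balance=2065302-74627=1990675
28. interest=⌊1990675·33/10000⌋=6569; principal=81442-6569=74873; balance=1990675-74873=1915802
29. interest=⌊1915802·33/10000⌋=6322; principal=81442-6322=75120; balance=1915802-75120=1840682
30. interest=⌊1840682·33/10000⌋=6074; principal=81442-6074=75368; balance=1840682-75368=1765314
31. interest=⌊1765314·33/10000⌋=5825; principal=81442-5825=75617; balance=1765314-75617=1689697
32. interest=⌊1689697·33/10000⌋=5576; principal=81442-5576=75866; balance=1689697-75866=1613831
33. interest=⌊1613831·33/10000⌋=5325; principal=81442-5325=76117; balance=1613831-76117=1537714
34. interest=⌊1537714·33/10000⌋=5074; principal=81442-5074=76368; balance=1537714-76368=1461346
35. interest=⌊1461346·33/10000⌋=4822; principal=81442-4822=76620; balance=1461346-76620=1384726
36. interest=⌊1384726·33/10000⌋=4569; principal=81442-4569=76873; balance=1384726-76873=1307853
37. interest=⌊1307853·33/10000⌋=4315; principal=81442-4315=77127; balance=1307853-77127=1230726
38. interest=⌊1230726·33/10000⌋=4061; principal=81442-4061=77381; balance=1230726-77381=1153345
39. interest=⌊1153345·33/10000⌋=3806; principal=81442-3806=77636; balance=1153345-77636=1075709
40. interest=⌊1075709·33/10000⌋=3549; principal=81442-3549=77893; balance=1075709-77893=997816
41. interest=⌊997816·33/10000⌋=3292; principal=81442-3292=78150; balance=997816-78150=919666
42. interest=⌊919666·33/10000⌋=3034; principal=81442-3034=78408; balance=919666-78408=841258
43. interest=⌊841258·33/10000⌋=2776; principal=81442-2776=78666; balance=841258-78666=762592
44. interest=⌊762592·33/10000⌋=2516; principal=81442-2516=78926; balance=762592-78926=683666
45. interest=⌊683666·33/10000⌋=2256; principal=81442-2256=79186; balance=683666-79186=604480
46. interest=⌊604480·33/10000⌋=1994; principal=81442-1994=79448; balance=604480-79448=525032
47. interest=⌊525032·33/10000⌋=1732; principal=81442-1732=79710; balance=525032-79710=445322
48. interest=⌊445322·33/10000⌋=1469; principal=81442-1469=79973; balance=445322-79973=365349
49. interest=⌊365349·33/10000⌋=1205; principal=81442-1205=80237; balance=365349-80237=285112
50. interest=⌊285112·33/10000⌋=940; principal=81442-940=80502; balance=285112-80502=204610
51. interest=⌊204610·33/10000⌋=675; principal=81442-675=80767; balance=204610-80767=123843
52. interest=⌊123843·33/10000⌋=408; principal=81442-408=81034; balance=123843-81034=42809

1 12941 68501 3853263
2 12715 68727 3784536
3 12488 68954 3715582
4 12261 69181 3646401
5 12033 69409 3576992
6 11804 69638 3507354
7 11574 69868 3437486
8 11343 70099 3367387
9 11112 70330 3297057
10 10880 70562 3226495
11 10647 70795 3155700
12 10413 71029 3084671
13 10179 71263 3013408
14 9944 71498 2941910
15 9708 71734 2870176
16 9471 71971 2798205
17 9234 72208 2725997
18 8995 72447 2653550
19 8756 72686 2580864
20 8516 72926 2507938
21 8276 73166 2434772
22 8034 73408 2361364
23 7792 73650 2287714
24 7549 73893 2213821
25 7305 74137 2139684
26 7060 74382 2065302
27 6815 74627 1990675
28 6569 74873 1915802
29 6322 75120 1840682
30 6074 75368 1765314
31 5825 75617 1689697
32 5576 75866 1613831
33 5325 76117 1537714
34 5074 76368 1461346
35 4822 76620 1384726
36 4569 76873 1307853
37 4315 77127 1230726
38 4061 77381 1153345
39 3806 77636 1075709
40 3549 77893 997816
41 3292 78150 919666
42 3034 78408 841258
43 2776 78666 762592
44 2516 78926 683666
45 2256 79186 604480
46 1994 79448 525032
47 1732 79710 445322
48 1469 79973 365349
49 1205 80237 285112
50 940 80502 204610
51 675 80767 123843
52 408 81034 42809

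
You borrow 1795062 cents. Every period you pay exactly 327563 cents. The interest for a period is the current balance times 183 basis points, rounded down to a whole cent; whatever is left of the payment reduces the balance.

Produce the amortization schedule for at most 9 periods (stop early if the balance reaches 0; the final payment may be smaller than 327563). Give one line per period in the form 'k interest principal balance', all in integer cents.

1. interest=⌊1795062·183/10000⌋=32849; principal=327563-32849=294714; balance=1795062-294714=1500348
2. interest=⌊1500348·183/10000⌋=27456; principal=327563-27456=300107; balance=1500348-300107=1200241
3. interest=⌊1200241·183/10000⌋=21964; principal=327563-21964=305599; balance=1200241-305599=894642
4. interest=⌊894642·183/10000⌋=16371; principal=327563-16371=311192; balance=894642-311192=583450
5. interest=⌊583450·183/10000⌋=10677; principal=327563-10677=316886; balance=583450-316886=266564
6. interest=⌊266564·183/10000⌋=4878; principal=min(327563-4878,266564)=266564; balance=266564-266564=0

1 32849 294714 1500348
2 27456 300107 1200241
3 21964 305599 894642
4 16371 311192 583450
5 10677 316886 266564
6 4878 266564 0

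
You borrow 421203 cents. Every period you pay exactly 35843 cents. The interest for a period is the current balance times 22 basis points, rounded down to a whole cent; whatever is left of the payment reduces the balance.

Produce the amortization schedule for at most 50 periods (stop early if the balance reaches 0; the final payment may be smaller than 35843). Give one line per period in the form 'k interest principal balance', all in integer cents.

1. interest=⌊421203·22/10000⌋=926; principal=35843-926=34917; balance=421203-34917=386286
2. interest=⌊386286·22/10000⌋=849; principal=35843-849=34994; balance=386286-34994=351292
3. interest=⌊351292·22/10000⌋=772; principal=35843-772=35071; balance=351292-35071=316221
4. interest=⌊316221·22/10000⌋=695; principal=35843-695=35148; balance=316221-35148=281073
5. interest=⌊281073·22/10000⌋=618; principal=35843-618=35225; balance=281073-35225=245848
6. interest=⌊245848·22/10000⌋=540; principal=35843-540=35303; balance=245848-35303=210545
7. interest=⌊210545·22/10000⌋=463; principal=35843-463=35380; balance=210545-35380=175165
8. interest=⌊175165·22/10000⌋=385; principal=35843-385=35458; balance=175165-35458=139707
9. interest=⌊139707·22/10000⌋=307; principal=35843-307=35536; balance=139707-35536=104171
10. interest=⌊104171·22/10000⌋=229; principal=35843-229=35614; balance=104171-35614=68557
11. interest=⌊68557·22/10000⌋=150; principal=35843-150=35693; balance=68557-35693=32864
12. interest=⌊32864·22/10000⌋=72; principal=min(35843-72,32864)=32864; balance=32864-32864=0

1 926 34917 386286
2 849 34994 351292
3 772 35071 316221
4 695 35148 281073
5 618 35225 245848
6 540 35303 210545
7 463 35380 175165
8 385 35458 139707
9 307 35536 104171
10 229 35614 68557
11 150 35693 32864
12 72 32864 0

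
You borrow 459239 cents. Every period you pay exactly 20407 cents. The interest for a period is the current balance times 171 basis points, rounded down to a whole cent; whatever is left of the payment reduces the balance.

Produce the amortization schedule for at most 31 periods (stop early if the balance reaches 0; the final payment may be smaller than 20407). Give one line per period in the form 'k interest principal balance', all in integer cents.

1. interest=⌊459239·171/10000⌋=7852; principal=20407-7852=12555; balance=459239-12555=446684
2. interest=⌊446684·171/10000⌋=7638; principal=20407-7638=12769; balance=446684-12769=433915
3. interest=⌊433915·171/10000⌋=7419; principal=20407-7419=12988; balance=433915-12988=420927
4. interest=⌊420927·171/10000⌋=7197; principal=20407-7197=13210; balance=420927-13210=407717
5. interest=⌊407717·171/10000⌋=6971; principal=20407-6971=13436; balance=407717-13436=394281
6. interest=⌊394281·171/10000⌋=6742; principal=20407-6742=13665; balance=394281-13665=380616
7. interest=⌊380616·171/10000⌋=6508; principal=20407-6508=13899; balance=380616-13899=366717
8. interest=⌊366717·171/10000⌋=6270; principal=20407-6270=14137; balance=366717-14137=352580
9. interest=⌊352580·171/10000⌋=6029; principal=20407-6029=14378; balance=352580-14378=338202
10. interest=⌊338202·171/10000⌋=5783; principal=20407-5783=14624; balance=338202-14624=323578
11. interest=⌊323578·171/10000⌋=5533; principal=20407-5533=14874; balance=323578-14874=308704
12. interest=⌊308704·171/10000⌋=5278; principal=20407-5278=15129; balance=308704-15129=293575
13. interest=⌊293575·171/10000⌋=5020; principal=20407-5020=15387; balance=293575-15387=278188
14. interest=⌊278188·171/10000⌋=4757; principal=20407-4757=15650; balance=278188-15650=262538
15. interest=⌊262538·171/10000⌋=4489; principal=20407-4489=15918; balance=262538-15918=246620
16. interest=⌊246620·171/10000⌋=4217; principal=20407-4217=16190; balance=246620-16190=230430
17. interest=⌊230430·171/10000⌋=3940; principal=20407-3940=16467; balance=230430-16467=213963
18. interest=⌊213963·171/10000⌋=3658; principal=20407-3658=16749; balance=213963-16749=197214
19. interest=⌊197214·171/10000⌋=3372; principal=20407-3372=17035; balance=197214-17035=180179
20. interest=⌊180179·171/10000⌋=3081; principal=20407-3081=17326; balance=180179-17326=162853
21. interest=⌊162853·171/10000⌋=2784; principal=20407-2784=17623; balance=162853-17623=145230
22. interest=⌊145230·171/10000⌋=2483; principal=20407-2483=17924; balance=145230-17924=127306
23. interest=⌊127306·171/10000⌋=2176; principal=20407-2176=18231; balance=127306-18231=109075
24. interest=⌊109075·171/10000⌋=1865; principal=20407-1865=18542; balance=109075-18542=90533
25. interest=⌊90533·171/10000⌋=1548; principal=20407-1548=18859; balance=90533-18859=71674
26. interest=⌊71674·171/10000⌋=1225; principal=20407-1225=19182; balance=71674-19182=52492
27. interest=⌊52492·171/10000⌋=897; principal=20407-897=19510; balance=52492-19510=32982
28. interest=⌊32982·171/10000⌋=563; principal=20407-563=19844; balance=32982-19844=13138
29. interest=⌊13138·171/10000⌋=224; principal=min(20407-224,13138)=13138; balance=13138-13138=0

1 7852 12555 446684
2 7638 12769 433915
3 7419 12988 420927
4 7197 13210 407717
5 6971 13436 394281
6 6742 13665 380616
7 6508 13899 366717
8 6270 14137 352580
9 6029 14378 338202
10 5783 14624 323578
11 5533 14874 308704
12 5278 15129 293575
13 5020 15387 278188
14 4757 15650 262538
15 4489 15918 246620
16 4217 16190 230430
17 3940 16467 213963
18 3658 16749 197214
19 3372 17035 180179
20 3081 17326 162853
21 2784 17623 145230
22 2483 17924 127306
23 2176 18231 109075
24 1865 18542 90533
25 1548 18859 71674
26 1225 19182 52492
27 897 19510 32982
28 563 19844 13138
29 224 13138 0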